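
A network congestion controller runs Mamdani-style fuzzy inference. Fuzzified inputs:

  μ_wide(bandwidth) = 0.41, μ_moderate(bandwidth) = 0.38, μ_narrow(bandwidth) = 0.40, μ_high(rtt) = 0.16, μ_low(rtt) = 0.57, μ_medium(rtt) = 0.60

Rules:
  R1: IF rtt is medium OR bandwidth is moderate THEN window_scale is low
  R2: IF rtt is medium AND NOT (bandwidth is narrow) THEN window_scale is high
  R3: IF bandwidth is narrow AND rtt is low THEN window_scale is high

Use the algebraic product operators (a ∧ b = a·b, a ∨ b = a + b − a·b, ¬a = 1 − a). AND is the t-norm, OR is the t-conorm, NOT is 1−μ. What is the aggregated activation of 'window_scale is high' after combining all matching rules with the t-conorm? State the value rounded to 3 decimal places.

R1: medium=0.60, moderate=0.38; OR[a + b − a·b] → w = 0.7520
R2: medium=0.60, ¬narrow=1−0.40=0.60; AND[a·b] → w = 0.3600
R3: narrow=0.40, low=0.57; AND[a·b] → w = 0.2280
Rules with consequent 'high': {R2, R3} → strengths 0.3600, 0.2280
Aggregate via t-conorm [a + b − a·b]: 0.5059

0.506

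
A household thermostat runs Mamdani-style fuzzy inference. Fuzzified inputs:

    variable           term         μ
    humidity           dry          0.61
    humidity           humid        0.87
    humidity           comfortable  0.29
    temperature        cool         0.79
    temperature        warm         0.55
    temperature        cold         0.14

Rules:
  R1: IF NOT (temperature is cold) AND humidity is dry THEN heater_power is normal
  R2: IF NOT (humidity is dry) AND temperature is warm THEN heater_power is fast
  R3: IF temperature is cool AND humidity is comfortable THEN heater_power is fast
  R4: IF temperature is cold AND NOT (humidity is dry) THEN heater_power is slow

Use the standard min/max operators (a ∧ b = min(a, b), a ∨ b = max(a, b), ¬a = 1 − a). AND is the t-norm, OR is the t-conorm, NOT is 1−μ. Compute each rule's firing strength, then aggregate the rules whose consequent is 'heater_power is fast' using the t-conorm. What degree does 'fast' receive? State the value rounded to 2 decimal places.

0.39

R1: ¬cold=1−0.14=0.86, dry=0.61; AND[min(a, b)] → w = 0.61
R2: ¬dry=1−0.61=0.39, warm=0.55; AND[min(a, b)] → w = 0.39
R3: cool=0.79, comfortable=0.29; AND[min(a, b)] → w = 0.29
R4: cold=0.14, ¬dry=1−0.61=0.39; AND[min(a, b)] → w = 0.14
Rules with consequent 'fast': {R2, R3} → strengths 0.39, 0.29
Aggregate via t-conorm [max(a, b)]: 0.39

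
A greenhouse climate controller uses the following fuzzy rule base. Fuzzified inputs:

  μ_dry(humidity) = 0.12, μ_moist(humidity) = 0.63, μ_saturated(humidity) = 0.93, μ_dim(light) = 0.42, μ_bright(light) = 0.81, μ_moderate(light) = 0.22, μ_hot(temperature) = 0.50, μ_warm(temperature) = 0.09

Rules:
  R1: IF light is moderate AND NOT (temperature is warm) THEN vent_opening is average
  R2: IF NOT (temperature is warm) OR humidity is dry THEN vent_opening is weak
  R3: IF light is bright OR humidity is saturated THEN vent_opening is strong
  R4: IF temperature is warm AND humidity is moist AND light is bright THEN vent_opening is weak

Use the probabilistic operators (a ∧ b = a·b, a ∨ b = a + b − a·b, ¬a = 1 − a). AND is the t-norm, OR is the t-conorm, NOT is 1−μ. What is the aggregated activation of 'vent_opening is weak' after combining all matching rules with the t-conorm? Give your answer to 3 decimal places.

R1: moderate=0.22, ¬warm=1−0.09=0.91; AND[a·b] → w = 0.2002
R2: ¬warm=1−0.09=0.91, dry=0.12; OR[a + b − a·b] → w = 0.9208
R3: bright=0.81, saturated=0.93; OR[a + b − a·b] → w = 0.9867
R4: warm=0.09, moist=0.63, bright=0.81; AND[a·b] → w = 0.0459
Rules with consequent 'weak': {R2, R4} → strengths 0.9208, 0.0459
Aggregate via t-conorm [a + b − a·b]: 0.9244

0.924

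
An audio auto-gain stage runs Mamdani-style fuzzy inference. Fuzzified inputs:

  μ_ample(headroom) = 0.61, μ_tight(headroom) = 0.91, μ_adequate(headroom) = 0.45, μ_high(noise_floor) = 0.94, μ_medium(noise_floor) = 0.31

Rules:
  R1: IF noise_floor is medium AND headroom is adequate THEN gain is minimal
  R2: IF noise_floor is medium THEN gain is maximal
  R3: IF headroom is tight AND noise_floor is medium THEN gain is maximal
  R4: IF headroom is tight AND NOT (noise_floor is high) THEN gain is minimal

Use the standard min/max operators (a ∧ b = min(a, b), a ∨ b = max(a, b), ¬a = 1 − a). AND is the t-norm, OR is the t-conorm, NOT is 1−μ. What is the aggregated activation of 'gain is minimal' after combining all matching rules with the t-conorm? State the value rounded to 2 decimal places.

0.31

R1: medium=0.31, adequate=0.45; AND[min(a, b)] → w = 0.31
R2: medium=0.31 → w = 0.31
R3: tight=0.91, medium=0.31; AND[min(a, b)] → w = 0.31
R4: tight=0.91, ¬high=1−0.94=0.06; AND[min(a, b)] → w = 0.06
Rules with consequent 'minimal': {R1, R4} → strengths 0.31, 0.06
Aggregate via t-conorm [max(a, b)]: 0.31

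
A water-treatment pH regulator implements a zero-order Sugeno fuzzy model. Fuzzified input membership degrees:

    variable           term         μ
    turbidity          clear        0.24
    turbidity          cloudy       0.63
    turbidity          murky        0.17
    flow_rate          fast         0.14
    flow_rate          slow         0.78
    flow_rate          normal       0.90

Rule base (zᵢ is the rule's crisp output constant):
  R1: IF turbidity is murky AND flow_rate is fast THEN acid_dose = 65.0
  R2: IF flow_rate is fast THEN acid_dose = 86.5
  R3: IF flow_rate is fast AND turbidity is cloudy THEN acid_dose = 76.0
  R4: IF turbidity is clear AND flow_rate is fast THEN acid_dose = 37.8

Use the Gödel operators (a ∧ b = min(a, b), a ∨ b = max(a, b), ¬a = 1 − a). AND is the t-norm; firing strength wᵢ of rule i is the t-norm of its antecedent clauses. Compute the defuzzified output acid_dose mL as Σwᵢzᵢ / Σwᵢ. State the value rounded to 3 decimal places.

R1 (z=65.0): murky=0.17, fast=0.14; AND[min(a, b)] → w = 0.14
R2 (z=86.5): fast=0.14 → w = 0.14
R3 (z=76.0): fast=0.14, cloudy=0.63; AND[min(a, b)] → w = 0.14
R4 (z=37.8): clear=0.24, fast=0.14; AND[min(a, b)] → w = 0.14
Weighted average = (0.14·65.0 + 0.14·86.5 + 0.14·76.0 + 0.14·37.8) / (0.14 + 0.14 + 0.14 + 0.14)
  = 37.1420 / 0.5600 = 66.325

66.325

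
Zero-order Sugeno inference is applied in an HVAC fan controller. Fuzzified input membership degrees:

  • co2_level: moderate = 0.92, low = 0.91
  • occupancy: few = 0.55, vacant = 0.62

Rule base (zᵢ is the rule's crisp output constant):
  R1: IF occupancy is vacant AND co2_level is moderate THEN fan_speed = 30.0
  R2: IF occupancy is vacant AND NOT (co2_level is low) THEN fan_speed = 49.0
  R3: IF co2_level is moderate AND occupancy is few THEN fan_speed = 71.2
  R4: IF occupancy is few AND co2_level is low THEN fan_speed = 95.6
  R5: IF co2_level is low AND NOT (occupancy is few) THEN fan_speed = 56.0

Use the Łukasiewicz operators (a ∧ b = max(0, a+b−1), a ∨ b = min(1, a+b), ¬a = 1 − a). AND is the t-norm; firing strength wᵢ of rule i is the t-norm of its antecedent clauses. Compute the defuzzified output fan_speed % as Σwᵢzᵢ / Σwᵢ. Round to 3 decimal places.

R1 (z=30.0): vacant=0.62, moderate=0.92; AND[max(0, a+b−1)] → w = 0.54
R2 (z=49.0): vacant=0.62, ¬low=1−0.91=0.09; AND[max(0, a+b−1)] → w = 0.00
R3 (z=71.2): moderate=0.92, few=0.55; AND[max(0, a+b−1)] → w = 0.47
R4 (z=95.6): few=0.55, low=0.91; AND[max(0, a+b−1)] → w = 0.46
R5 (z=56.0): low=0.91, ¬few=1−0.55=0.45; AND[max(0, a+b−1)] → w = 0.36
Weighted average = (0.54·30.0 + 0.00·49.0 + 0.47·71.2 + 0.46·95.6 + 0.36·56.0) / (0.54 + 0.00 + 0.47 + 0.46 + 0.36)
  = 113.8000 / 1.8300 = 62.186

62.186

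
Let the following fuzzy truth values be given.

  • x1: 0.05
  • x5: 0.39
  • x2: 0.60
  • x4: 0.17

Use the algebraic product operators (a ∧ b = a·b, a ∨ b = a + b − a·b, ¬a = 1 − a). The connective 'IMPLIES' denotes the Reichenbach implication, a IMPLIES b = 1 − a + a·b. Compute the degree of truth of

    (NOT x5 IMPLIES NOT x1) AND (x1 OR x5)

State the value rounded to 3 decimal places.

0.408

NOT x5 = 1 − 0.3900 = 0.6100
NOT x1 = 1 − 0.0500 = 0.9500
NOT x5 IMPLIES NOT x1  [Reichenbach: 1 − a + a·b] with a=0.6100, b=0.9500 → 0.9695
x1 OR x5 = a + b − a·b on (0.0500, 0.3900) = 0.4205
(NOT x5 IMPLIES NOT x1) AND (x1 OR x5) = a·b on (0.9695, 0.4205) = 0.4077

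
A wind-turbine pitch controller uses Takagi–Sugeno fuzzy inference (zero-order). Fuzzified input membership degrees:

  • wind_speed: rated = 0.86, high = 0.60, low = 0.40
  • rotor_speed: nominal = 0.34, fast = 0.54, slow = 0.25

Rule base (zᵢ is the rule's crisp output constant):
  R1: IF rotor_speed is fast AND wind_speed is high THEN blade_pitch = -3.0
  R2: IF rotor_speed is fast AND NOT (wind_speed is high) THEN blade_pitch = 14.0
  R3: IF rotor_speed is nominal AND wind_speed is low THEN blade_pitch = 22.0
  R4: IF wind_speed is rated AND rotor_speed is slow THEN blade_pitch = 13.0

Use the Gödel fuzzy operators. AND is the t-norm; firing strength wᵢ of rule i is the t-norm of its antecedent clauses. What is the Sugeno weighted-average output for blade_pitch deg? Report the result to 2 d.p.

R1 (z=-3.0): fast=0.54, high=0.60; AND[min(a, b)] → w = 0.54
R2 (z=14.0): fast=0.54, ¬high=1−0.60=0.40; AND[min(a, b)] → w = 0.40
R3 (z=22.0): nominal=0.34, low=0.40; AND[min(a, b)] → w = 0.34
R4 (z=13.0): rated=0.86, slow=0.25; AND[min(a, b)] → w = 0.25
Weighted average = (0.54·-3.0 + 0.40·14.0 + 0.34·22.0 + 0.25·13.0) / (0.54 + 0.40 + 0.34 + 0.25)
  = 14.7100 / 1.5300 = 9.61

9.61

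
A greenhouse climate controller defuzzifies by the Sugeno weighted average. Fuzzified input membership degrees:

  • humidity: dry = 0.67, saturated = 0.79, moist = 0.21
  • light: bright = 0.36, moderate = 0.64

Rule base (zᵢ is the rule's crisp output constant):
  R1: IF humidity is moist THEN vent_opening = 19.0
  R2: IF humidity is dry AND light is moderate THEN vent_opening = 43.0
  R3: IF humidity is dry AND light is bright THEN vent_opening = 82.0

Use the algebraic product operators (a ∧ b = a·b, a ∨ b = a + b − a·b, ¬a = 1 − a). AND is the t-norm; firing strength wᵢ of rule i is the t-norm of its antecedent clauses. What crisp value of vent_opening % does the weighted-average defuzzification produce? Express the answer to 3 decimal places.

47.962

R1 (z=19.0): moist=0.21 → w = 0.2100
R2 (z=43.0): dry=0.67, moderate=0.64; AND[a·b] → w = 0.4288
R3 (z=82.0): dry=0.67, bright=0.36; AND[a·b] → w = 0.2412
Weighted average = (0.2100·19.0 + 0.4288·43.0 + 0.2412·82.0) / (0.2100 + 0.4288 + 0.2412)
  = 42.2068 / 0.8800 = 47.962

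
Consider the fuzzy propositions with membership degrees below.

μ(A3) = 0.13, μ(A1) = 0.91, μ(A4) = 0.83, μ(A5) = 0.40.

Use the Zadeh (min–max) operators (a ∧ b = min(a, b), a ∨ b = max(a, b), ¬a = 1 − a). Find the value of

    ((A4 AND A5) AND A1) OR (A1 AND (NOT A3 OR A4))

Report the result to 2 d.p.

A4 AND A5 = min(a, b) on (0.83, 0.40) = 0.40
(A4 AND A5) AND A1 = min(a, b) on (0.40, 0.91) = 0.40
NOT A3 = 1 − 0.13 = 0.87
NOT A3 OR A4 = max(a, b) on (0.87, 0.83) = 0.87
A1 AND (NOT A3 OR A4) = min(a, b) on (0.91, 0.87) = 0.87
((A4 AND A5) AND A1) OR (A1 AND (NOT A3 OR A4)) = max(a, b) on (0.40, 0.87) = 0.87

0.87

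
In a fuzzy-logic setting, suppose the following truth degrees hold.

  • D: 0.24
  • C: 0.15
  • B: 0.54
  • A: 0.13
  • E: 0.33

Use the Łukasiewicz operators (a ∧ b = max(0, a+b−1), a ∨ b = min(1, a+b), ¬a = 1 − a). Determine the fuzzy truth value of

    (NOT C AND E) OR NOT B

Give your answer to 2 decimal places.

0.64

NOT C = 1 − 0.15 = 0.85
NOT C AND E = max(0, a+b−1) on (0.85, 0.33) = 0.18
NOT B = 1 − 0.54 = 0.46
(NOT C AND E) OR NOT B = min(1, a+b) on (0.18, 0.46) = 0.64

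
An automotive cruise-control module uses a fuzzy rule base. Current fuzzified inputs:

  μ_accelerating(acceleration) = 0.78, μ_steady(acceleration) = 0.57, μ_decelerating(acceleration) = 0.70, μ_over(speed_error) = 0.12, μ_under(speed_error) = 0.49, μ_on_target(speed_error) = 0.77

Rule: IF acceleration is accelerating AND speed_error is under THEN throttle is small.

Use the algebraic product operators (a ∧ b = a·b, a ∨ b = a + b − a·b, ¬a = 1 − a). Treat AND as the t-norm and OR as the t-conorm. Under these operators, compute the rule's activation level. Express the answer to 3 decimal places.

0.382

firing strength: accelerating=0.78, under=0.49; AND[a·b] → w = 0.3822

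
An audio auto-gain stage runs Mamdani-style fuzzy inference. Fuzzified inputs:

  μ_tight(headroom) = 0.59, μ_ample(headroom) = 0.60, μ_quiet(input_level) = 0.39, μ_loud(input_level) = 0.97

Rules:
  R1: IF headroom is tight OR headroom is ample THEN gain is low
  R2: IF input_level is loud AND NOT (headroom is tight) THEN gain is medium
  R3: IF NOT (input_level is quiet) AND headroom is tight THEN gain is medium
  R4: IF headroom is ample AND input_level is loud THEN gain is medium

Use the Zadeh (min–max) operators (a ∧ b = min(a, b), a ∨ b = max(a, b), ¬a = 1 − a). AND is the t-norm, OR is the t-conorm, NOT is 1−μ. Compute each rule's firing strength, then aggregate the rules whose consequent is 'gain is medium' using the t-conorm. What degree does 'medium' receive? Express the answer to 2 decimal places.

0.60

R1: tight=0.59, ample=0.60; OR[max(a, b)] → w = 0.60
R2: loud=0.97, ¬tight=1−0.59=0.41; AND[min(a, b)] → w = 0.41
R3: ¬quiet=1−0.39=0.61, tight=0.59; AND[min(a, b)] → w = 0.59
R4: ample=0.60, loud=0.97; AND[min(a, b)] → w = 0.60
Rules with consequent 'medium': {R2, R3, R4} → strengths 0.41, 0.59, 0.60
Aggregate via t-conorm [max(a, b)]: 0.60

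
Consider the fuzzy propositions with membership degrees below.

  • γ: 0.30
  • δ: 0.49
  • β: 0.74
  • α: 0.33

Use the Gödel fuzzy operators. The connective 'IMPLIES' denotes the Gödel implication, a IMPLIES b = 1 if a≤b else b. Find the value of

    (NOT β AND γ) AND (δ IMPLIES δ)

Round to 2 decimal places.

NOT β = 1 − 0.74 = 0.26
NOT β AND γ = min(a, b) on (0.26, 0.30) = 0.26
δ IMPLIES δ  [Gödel: 1 if a≤b else b] with a=0.49, b=0.49 → 1.00
(NOT β AND γ) AND (δ IMPLIES δ) = min(a, b) on (0.26, 1.00) = 0.26

0.26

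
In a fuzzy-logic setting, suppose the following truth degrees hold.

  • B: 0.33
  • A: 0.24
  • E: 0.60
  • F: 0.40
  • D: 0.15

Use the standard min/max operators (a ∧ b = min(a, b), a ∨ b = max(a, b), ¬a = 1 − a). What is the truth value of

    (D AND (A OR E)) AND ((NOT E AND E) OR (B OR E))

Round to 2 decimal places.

0.15

A OR E = max(a, b) on (0.24, 0.60) = 0.60
D AND (A OR E) = min(a, b) on (0.15, 0.60) = 0.15
NOT E = 1 − 0.60 = 0.40
NOT E AND E = min(a, b) on (0.40, 0.60) = 0.40
B OR E = max(a, b) on (0.33, 0.60) = 0.60
(NOT E AND E) OR (B OR E) = max(a, b) on (0.40, 0.60) = 0.60
(D AND (A OR E)) AND ((NOT E AND E) OR (B OR E)) = min(a, b) on (0.15, 0.60) = 0.15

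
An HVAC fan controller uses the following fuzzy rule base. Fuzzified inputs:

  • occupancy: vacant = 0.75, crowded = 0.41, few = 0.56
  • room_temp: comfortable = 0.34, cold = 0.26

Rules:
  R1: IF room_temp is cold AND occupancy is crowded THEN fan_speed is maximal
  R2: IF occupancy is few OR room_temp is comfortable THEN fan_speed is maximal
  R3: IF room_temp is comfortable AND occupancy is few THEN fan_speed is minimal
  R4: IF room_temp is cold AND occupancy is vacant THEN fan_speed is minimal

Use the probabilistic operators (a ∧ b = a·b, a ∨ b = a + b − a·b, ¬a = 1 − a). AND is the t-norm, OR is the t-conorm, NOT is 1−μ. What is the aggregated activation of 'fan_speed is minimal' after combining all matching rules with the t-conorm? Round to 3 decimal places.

R1: cold=0.26, crowded=0.41; AND[a·b] → w = 0.1066
R2: few=0.56, comfortable=0.34; OR[a + b − a·b] → w = 0.7096
R3: comfortable=0.34, few=0.56; AND[a·b] → w = 0.1904
R4: cold=0.26, vacant=0.75; AND[a·b] → w = 0.1950
Rules with consequent 'minimal': {R3, R4} → strengths 0.1904, 0.1950
Aggregate via t-conorm [a + b − a·b]: 0.3483

0.348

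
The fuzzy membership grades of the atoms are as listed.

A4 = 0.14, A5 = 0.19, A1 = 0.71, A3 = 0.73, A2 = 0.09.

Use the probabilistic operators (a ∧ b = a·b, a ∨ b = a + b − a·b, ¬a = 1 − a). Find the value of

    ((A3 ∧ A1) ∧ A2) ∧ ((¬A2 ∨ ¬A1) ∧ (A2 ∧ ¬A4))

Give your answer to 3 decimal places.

A3 ∧ A1 = a·b on (0.7300, 0.7100) = 0.5183
(A3 ∧ A1) ∧ A2 = a·b on (0.5183, 0.0900) = 0.0466
¬A2 = 1 − 0.0900 = 0.9100
¬A1 = 1 − 0.7100 = 0.2900
¬A2 ∨ ¬A1 = a + b − a·b on (0.9100, 0.2900) = 0.9361
¬A4 = 1 − 0.1400 = 0.8600
A2 ∧ ¬A4 = a·b on (0.0900, 0.8600) = 0.0774
(¬A2 ∨ ¬A1) ∧ (A2 ∧ ¬A4) = a·b on (0.9361, 0.0774) = 0.0725
((A3 ∧ A1) ∧ A2) ∧ ((¬A2 ∨ ¬A1) ∧ (A2 ∧ ¬A4)) = a·b on (0.0466, 0.0725) = 0.0034

0.003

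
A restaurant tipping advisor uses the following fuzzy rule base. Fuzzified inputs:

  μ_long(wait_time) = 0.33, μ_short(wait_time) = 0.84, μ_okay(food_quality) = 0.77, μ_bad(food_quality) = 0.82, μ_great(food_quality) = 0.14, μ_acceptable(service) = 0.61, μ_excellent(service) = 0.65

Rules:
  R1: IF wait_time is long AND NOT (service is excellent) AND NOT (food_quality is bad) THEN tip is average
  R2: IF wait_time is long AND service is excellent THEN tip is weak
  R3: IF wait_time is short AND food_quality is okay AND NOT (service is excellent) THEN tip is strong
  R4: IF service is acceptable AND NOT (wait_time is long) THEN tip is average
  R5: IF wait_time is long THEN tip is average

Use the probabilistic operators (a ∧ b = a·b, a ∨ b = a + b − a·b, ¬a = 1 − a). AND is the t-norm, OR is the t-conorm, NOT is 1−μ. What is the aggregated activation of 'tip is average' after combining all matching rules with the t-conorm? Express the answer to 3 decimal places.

0.612

R1: long=0.33, ¬excellent=1−0.65=0.35, ¬bad=1−0.82=0.18; AND[a·b] → w = 0.0208
R2: long=0.33, excellent=0.65; AND[a·b] → w = 0.2145
R3: short=0.84, okay=0.77, ¬excellent=1−0.65=0.35; AND[a·b] → w = 0.2264
R4: acceptable=0.61, ¬long=1−0.33=0.67; AND[a·b] → w = 0.4087
R5: long=0.33 → w = 0.3300
Rules with consequent 'average': {R1, R4, R5} → strengths 0.0208, 0.4087, 0.3300
Aggregate via t-conorm [a + b − a·b]: 0.6121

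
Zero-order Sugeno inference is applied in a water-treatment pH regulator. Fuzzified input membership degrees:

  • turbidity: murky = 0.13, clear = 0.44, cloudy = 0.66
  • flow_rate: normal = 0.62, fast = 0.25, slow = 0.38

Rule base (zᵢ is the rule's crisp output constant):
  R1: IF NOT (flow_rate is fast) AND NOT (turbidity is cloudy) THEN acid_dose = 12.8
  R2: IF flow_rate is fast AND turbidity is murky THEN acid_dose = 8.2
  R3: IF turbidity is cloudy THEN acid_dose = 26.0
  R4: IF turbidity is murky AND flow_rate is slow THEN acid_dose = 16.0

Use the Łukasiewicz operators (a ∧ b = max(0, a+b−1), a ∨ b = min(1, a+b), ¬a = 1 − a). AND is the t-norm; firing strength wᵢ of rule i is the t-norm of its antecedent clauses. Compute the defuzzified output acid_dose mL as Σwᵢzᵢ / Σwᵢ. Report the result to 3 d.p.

24.416

R1 (z=12.8): ¬fast=1−0.25=0.75, ¬cloudy=1−0.66=0.34; AND[max(0, a+b−1)] → w = 0.09
R2 (z=8.2): fast=0.25, murky=0.13; AND[max(0, a+b−1)] → w = 0.00
R3 (z=26.0): cloudy=0.66 → w = 0.66
R4 (z=16.0): murky=0.13, slow=0.38; AND[max(0, a+b−1)] → w = 0.00
Weighted average = (0.09·12.8 + 0.00·8.2 + 0.66·26.0 + 0.00·16.0) / (0.09 + 0.00 + 0.66 + 0.00)
  = 18.3120 / 0.7500 = 24.416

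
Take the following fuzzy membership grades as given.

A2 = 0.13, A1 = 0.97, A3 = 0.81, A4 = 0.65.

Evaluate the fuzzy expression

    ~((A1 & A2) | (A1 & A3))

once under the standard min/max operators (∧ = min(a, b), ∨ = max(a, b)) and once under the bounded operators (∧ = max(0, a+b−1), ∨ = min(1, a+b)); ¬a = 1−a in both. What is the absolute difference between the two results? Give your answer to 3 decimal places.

0.070

Under standard min/max:
  A1 & A2 = min(a, b) on (0.97, 0.13) = 0.13
  A1 & A3 = min(a, b) on (0.97, 0.81) = 0.81
  (A1 & A2) | (A1 & A3) = max(a, b) on (0.13, 0.81) = 0.81
  ~((A1 & A2) | (A1 & A3)) = 1 − 0.81 = 0.19
  → value = 0.1900
Under bounded:
  A1 & A2 = max(0, a+b−1) on (0.97, 0.13) = 0.10
  A1 & A3 = max(0, a+b−1) on (0.97, 0.81) = 0.78
  (A1 & A2) | (A1 & A3) = min(1, a+b) on (0.10, 0.78) = 0.88
  ~((A1 & A2) | (A1 & A3)) = 1 − 0.88 = 0.12
  → value = 0.1200
|0.1900 − 0.1200| = 0.070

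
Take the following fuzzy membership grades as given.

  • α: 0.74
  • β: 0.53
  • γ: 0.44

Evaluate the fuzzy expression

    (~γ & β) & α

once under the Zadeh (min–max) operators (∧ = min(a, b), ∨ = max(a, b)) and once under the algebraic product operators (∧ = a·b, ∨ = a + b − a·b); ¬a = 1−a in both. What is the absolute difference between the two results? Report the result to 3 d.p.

Under Zadeh (min–max):
  ~γ = 1 − 0.44 = 0.56
  ~γ & β = min(a, b) on (0.56, 0.53) = 0.53
  (~γ & β) & α = min(a, b) on (0.53, 0.74) = 0.53
  → value = 0.5300
Under algebraic product:
  ~γ = 1 − 0.4400 = 0.5600
  ~γ & β = a·b on (0.5600, 0.5300) = 0.2968
  (~γ & β) & α = a·b on (0.2968, 0.7400) = 0.2196
  → value = 0.2196
|0.5300 − 0.2196| = 0.310

0.310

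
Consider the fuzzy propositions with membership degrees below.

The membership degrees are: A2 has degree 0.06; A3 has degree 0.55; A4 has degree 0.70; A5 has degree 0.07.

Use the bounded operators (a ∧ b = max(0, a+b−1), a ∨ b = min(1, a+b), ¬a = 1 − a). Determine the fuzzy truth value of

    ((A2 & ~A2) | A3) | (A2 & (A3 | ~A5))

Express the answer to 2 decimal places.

0.61

~A2 = 1 − 0.06 = 0.94
A2 & ~A2 = max(0, a+b−1) on (0.06, 0.94) = 0.00
(A2 & ~A2) | A3 = min(1, a+b) on (0.00, 0.55) = 0.55
~A5 = 1 − 0.07 = 0.93
A3 | ~A5 = min(1, a+b) on (0.55, 0.93) = 1.00
A2 & (A3 | ~A5) = max(0, a+b−1) on (0.06, 1.00) = 0.06
((A2 & ~A2) | A3) | (A2 & (A3 | ~A5)) = min(1, a+b) on (0.55, 0.06) = 0.61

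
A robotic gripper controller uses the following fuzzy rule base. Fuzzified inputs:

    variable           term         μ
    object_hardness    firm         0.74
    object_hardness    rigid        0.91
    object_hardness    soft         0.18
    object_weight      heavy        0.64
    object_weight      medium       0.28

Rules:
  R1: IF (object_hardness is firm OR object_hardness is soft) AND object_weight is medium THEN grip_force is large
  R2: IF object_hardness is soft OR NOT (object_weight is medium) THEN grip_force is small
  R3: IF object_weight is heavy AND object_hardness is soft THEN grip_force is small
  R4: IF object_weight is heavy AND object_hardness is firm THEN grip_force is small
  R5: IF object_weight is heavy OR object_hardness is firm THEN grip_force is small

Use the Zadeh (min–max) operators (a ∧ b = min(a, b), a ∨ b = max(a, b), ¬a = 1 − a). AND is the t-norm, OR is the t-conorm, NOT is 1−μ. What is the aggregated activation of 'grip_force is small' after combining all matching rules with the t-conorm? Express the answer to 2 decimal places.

R1: (firm=0.74 OR soft=0.18) = 0.74; AND[min(a, b)] with medium=0.28 → w = 0.28
R2: soft=0.18, ¬medium=1−0.28=0.72; OR[max(a, b)] → w = 0.72
R3: heavy=0.64, soft=0.18; AND[min(a, b)] → w = 0.18
R4: heavy=0.64, firm=0.74; AND[min(a, b)] → w = 0.64
R5: heavy=0.64, firm=0.74; OR[max(a, b)] → w = 0.74
Rules with consequent 'small': {R2, R3, R4, R5} → strengths 0.72, 0.18, 0.64, 0.74
Aggregate via t-conorm [max(a, b)]: 0.74

0.74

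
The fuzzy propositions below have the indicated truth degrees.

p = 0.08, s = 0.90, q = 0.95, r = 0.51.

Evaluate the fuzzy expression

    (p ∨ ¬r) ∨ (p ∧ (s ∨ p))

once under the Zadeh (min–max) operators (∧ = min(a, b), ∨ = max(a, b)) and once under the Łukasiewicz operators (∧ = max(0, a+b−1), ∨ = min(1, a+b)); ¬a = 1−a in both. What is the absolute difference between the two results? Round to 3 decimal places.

0.140

Under Zadeh (min–max):
  ¬r = 1 − 0.51 = 0.49
  p ∨ ¬r = max(a, b) on (0.08, 0.49) = 0.49
  s ∨ p = max(a, b) on (0.90, 0.08) = 0.90
  p ∧ (s ∨ p) = min(a, b) on (0.08, 0.90) = 0.08
  (p ∨ ¬r) ∨ (p ∧ (s ∨ p)) = max(a, b) on (0.49, 0.08) = 0.49
  → value = 0.4900
Under Łukasiewicz:
  ¬r = 1 − 0.51 = 0.49
  p ∨ ¬r = min(1, a+b) on (0.08, 0.49) = 0.57
  s ∨ p = min(1, a+b) on (0.90, 0.08) = 0.98
  p ∧ (s ∨ p) = max(0, a+b−1) on (0.08, 0.98) = 0.06
  (p ∨ ¬r) ∨ (p ∧ (s ∨ p)) = min(1, a+b) on (0.57, 0.06) = 0.63
  → value = 0.6300
|0.4900 − 0.6300| = 0.140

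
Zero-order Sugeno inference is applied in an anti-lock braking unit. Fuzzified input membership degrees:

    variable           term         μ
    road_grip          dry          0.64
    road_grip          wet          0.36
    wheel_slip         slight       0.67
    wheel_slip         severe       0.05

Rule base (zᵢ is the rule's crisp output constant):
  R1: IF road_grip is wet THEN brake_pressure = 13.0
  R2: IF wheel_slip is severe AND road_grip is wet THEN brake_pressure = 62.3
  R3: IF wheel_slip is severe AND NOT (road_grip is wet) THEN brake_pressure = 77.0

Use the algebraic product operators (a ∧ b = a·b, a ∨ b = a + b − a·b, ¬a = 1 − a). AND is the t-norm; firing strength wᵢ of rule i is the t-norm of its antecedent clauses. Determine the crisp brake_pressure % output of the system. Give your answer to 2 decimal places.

R1 (z=13.0): wet=0.36 → w = 0.3600
R2 (z=62.3): severe=0.05, wet=0.36; AND[a·b] → w = 0.0180
R3 (z=77.0): severe=0.05, ¬wet=1−0.36=0.64; AND[a·b] → w = 0.0320
Weighted average = (0.3600·13.0 + 0.0180·62.3 + 0.0320·77.0) / (0.3600 + 0.0180 + 0.0320)
  = 8.2654 / 0.4100 = 20.16

20.16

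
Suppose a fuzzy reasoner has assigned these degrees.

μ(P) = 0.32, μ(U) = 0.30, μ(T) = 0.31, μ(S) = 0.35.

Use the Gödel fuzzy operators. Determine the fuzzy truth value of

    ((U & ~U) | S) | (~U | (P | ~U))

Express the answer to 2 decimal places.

~U = 1 − 0.30 = 0.70
U & ~U = min(a, b) on (0.30, 0.70) = 0.30
(U & ~U) | S = max(a, b) on (0.30, 0.35) = 0.35
~U = 1 − 0.30 = 0.70
~U = 1 − 0.30 = 0.70
P | ~U = max(a, b) on (0.32, 0.70) = 0.70
~U | (P | ~U) = max(a, b) on (0.70, 0.70) = 0.70
((U & ~U) | S) | (~U | (P | ~U)) = max(a, b) on (0.35, 0.70) = 0.70

0.70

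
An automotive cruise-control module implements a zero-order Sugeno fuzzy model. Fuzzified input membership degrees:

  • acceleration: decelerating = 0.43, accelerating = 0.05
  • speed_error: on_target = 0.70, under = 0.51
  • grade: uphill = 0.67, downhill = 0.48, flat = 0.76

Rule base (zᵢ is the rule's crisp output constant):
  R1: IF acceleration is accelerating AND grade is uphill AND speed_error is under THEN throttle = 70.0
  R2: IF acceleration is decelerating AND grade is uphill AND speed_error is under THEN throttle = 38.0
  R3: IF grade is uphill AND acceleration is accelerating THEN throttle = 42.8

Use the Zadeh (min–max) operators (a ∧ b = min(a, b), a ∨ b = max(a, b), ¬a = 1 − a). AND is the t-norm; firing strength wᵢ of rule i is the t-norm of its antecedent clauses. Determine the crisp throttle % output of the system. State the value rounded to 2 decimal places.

41.47

R1 (z=70.0): accelerating=0.05, uphill=0.67, under=0.51; AND[min(a, b)] → w = 0.05
R2 (z=38.0): decelerating=0.43, uphill=0.67, under=0.51; AND[min(a, b)] → w = 0.43
R3 (z=42.8): uphill=0.67, accelerating=0.05; AND[min(a, b)] → w = 0.05
Weighted average = (0.05·70.0 + 0.43·38.0 + 0.05·42.8) / (0.05 + 0.43 + 0.05)
  = 21.9800 / 0.5300 = 41.47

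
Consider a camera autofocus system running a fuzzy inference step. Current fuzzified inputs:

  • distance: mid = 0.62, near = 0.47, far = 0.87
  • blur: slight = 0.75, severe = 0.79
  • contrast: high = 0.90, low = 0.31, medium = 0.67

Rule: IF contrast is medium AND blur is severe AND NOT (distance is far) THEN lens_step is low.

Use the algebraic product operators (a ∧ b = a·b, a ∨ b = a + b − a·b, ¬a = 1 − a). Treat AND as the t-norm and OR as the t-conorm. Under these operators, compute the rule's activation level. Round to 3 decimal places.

firing strength: medium=0.67, severe=0.79, ¬far=1−0.87=0.13; AND[a·b] → w = 0.0688

0.069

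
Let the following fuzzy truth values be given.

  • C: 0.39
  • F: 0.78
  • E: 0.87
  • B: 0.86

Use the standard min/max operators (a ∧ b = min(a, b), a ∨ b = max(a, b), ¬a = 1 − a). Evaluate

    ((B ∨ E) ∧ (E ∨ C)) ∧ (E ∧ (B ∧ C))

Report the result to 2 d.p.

B ∨ E = max(a, b) on (0.86, 0.87) = 0.87
E ∨ C = max(a, b) on (0.87, 0.39) = 0.87
(B ∨ E) ∧ (E ∨ C) = min(a, b) on (0.87, 0.87) = 0.87
B ∧ C = min(a, b) on (0.86, 0.39) = 0.39
E ∧ (B ∧ C) = min(a, b) on (0.87, 0.39) = 0.39
((B ∨ E) ∧ (E ∨ C)) ∧ (E ∧ (B ∧ C)) = min(a, b) on (0.87, 0.39) = 0.39

0.39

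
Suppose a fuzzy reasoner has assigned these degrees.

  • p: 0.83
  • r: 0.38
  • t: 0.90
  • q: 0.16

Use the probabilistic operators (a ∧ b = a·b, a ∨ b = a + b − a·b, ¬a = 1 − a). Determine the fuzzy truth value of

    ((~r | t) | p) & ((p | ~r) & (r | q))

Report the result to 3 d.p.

~r = 1 − 0.3800 = 0.6200
~r | t = a + b − a·b on (0.6200, 0.9000) = 0.9620
(~r | t) | p = a + b − a·b on (0.9620, 0.8300) = 0.9935
~r = 1 − 0.3800 = 0.6200
p | ~r = a + b − a·b on (0.8300, 0.6200) = 0.9354
r | q = a + b − a·b on (0.3800, 0.1600) = 0.4792
(p | ~r) & (r | q) = a·b on (0.9354, 0.4792) = 0.4482
((~r | t) | p) & ((p | ~r) & (r | q)) = a·b on (0.9935, 0.4482) = 0.4453

0.445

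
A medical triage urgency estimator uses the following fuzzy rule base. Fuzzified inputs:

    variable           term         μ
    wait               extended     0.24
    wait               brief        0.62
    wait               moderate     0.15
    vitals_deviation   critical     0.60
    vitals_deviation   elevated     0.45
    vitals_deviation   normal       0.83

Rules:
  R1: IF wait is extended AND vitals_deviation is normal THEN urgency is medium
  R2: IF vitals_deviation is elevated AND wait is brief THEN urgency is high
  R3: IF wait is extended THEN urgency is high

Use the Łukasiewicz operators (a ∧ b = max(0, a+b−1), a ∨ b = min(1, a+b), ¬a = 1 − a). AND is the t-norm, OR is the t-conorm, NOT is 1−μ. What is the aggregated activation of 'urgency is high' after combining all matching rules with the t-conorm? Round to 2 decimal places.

0.31

R1: extended=0.24, normal=0.83; AND[max(0, a+b−1)] → w = 0.07
R2: elevated=0.45, brief=0.62; AND[max(0, a+b−1)] → w = 0.07
R3: extended=0.24 → w = 0.24
Rules with consequent 'high': {R2, R3} → strengths 0.07, 0.24
Aggregate via t-conorm [min(1, a+b)]: 0.31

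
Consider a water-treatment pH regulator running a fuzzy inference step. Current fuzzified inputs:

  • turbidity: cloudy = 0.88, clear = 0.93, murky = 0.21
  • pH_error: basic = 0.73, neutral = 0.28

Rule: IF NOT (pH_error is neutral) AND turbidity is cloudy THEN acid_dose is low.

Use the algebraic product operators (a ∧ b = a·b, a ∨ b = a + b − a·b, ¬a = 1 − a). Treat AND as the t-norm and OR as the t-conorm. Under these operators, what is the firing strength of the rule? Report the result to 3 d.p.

0.634

firing strength: ¬neutral=1−0.28=0.72, cloudy=0.88; AND[a·b] → w = 0.6336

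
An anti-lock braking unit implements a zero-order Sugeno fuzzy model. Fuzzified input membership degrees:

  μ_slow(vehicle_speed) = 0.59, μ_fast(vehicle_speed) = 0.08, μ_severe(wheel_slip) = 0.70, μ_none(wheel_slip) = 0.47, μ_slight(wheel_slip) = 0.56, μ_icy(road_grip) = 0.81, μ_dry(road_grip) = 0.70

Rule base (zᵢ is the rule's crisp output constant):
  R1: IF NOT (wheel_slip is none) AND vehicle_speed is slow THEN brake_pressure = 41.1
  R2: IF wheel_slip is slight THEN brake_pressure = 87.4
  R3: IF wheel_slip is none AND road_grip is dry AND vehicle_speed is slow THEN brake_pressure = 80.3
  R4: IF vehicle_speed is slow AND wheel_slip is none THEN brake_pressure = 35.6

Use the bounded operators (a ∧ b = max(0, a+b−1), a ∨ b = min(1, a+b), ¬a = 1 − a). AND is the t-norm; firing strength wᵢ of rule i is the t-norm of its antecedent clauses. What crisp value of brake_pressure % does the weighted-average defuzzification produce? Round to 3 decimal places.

75.692

R1 (z=41.1): ¬none=1−0.47=0.53, slow=0.59; AND[max(0, a+b−1)] → w = 0.12
R2 (z=87.4): slight=0.56 → w = 0.56
R3 (z=80.3): none=0.47, dry=0.70, slow=0.59; AND[max(0, a+b−1)] → w = 0.00
R4 (z=35.6): slow=0.59, none=0.47; AND[max(0, a+b−1)] → w = 0.06
Weighted average = (0.12·41.1 + 0.56·87.4 + 0.00·80.3 + 0.06·35.6) / (0.12 + 0.56 + 0.00 + 0.06)
  = 56.0120 / 0.7400 = 75.692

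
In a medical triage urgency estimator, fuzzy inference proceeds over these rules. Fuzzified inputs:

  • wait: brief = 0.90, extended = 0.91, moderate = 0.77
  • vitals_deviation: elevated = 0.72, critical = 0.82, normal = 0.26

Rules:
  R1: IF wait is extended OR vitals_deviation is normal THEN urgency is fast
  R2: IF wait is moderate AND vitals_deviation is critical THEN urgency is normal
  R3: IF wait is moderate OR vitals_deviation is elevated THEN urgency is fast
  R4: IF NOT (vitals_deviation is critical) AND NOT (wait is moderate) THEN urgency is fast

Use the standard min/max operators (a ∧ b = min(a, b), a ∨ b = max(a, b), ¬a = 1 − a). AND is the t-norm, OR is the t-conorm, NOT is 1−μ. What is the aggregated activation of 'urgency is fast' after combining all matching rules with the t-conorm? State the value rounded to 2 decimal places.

0.91

R1: extended=0.91, normal=0.26; OR[max(a, b)] → w = 0.91
R2: moderate=0.77, critical=0.82; AND[min(a, b)] → w = 0.77
R3: moderate=0.77, elevated=0.72; OR[max(a, b)] → w = 0.77
R4: ¬critical=1−0.82=0.18, ¬moderate=1−0.77=0.23; AND[min(a, b)] → w = 0.18
Rules with consequent 'fast': {R1, R3, R4} → strengths 0.91, 0.77, 0.18
Aggregate via t-conorm [max(a, b)]: 0.91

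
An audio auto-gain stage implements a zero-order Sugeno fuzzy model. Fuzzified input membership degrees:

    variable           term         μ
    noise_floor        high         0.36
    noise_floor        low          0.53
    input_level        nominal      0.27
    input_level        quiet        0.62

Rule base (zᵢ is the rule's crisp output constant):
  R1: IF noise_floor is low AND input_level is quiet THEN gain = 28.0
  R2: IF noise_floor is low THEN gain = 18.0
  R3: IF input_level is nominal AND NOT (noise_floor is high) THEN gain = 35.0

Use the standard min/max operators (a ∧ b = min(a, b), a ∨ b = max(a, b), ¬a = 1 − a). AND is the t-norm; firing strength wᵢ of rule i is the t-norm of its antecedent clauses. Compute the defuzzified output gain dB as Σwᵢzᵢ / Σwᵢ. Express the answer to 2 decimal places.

R1 (z=28.0): low=0.53, quiet=0.62; AND[min(a, b)] → w = 0.53
R2 (z=18.0): low=0.53 → w = 0.53
R3 (z=35.0): nominal=0.27, ¬high=1−0.36=0.64; AND[min(a, b)] → w = 0.27
Weighted average = (0.53·28.0 + 0.53·18.0 + 0.27·35.0) / (0.53 + 0.53 + 0.27)
  = 33.8300 / 1.3300 = 25.44

25.44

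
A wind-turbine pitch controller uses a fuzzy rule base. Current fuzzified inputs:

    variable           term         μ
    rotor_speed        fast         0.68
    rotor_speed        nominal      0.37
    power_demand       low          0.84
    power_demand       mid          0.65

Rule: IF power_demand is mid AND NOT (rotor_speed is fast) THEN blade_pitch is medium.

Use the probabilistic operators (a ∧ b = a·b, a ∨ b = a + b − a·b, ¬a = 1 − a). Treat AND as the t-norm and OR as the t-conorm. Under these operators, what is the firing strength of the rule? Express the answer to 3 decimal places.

0.208

firing strength: mid=0.65, ¬fast=1−0.68=0.32; AND[a·b] → w = 0.2080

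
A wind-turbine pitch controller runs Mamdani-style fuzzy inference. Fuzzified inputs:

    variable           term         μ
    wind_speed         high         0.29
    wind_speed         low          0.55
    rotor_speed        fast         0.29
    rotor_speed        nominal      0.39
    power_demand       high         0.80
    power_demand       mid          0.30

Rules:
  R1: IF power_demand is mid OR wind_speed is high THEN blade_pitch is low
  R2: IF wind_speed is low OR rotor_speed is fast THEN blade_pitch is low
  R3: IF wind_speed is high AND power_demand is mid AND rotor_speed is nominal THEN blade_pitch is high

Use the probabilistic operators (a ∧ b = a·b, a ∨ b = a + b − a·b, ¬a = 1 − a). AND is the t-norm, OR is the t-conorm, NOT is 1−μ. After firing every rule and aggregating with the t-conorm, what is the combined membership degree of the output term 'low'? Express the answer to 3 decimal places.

R1: mid=0.30, high=0.29; OR[a + b − a·b] → w = 0.5030
R2: low=0.55, fast=0.29; OR[a + b − a·b] → w = 0.6805
R3: high=0.29, mid=0.30, nominal=0.39; AND[a·b] → w = 0.0339
Rules with consequent 'low': {R1, R2} → strengths 0.5030, 0.6805
Aggregate via t-conorm [a + b − a·b]: 0.8412

0.841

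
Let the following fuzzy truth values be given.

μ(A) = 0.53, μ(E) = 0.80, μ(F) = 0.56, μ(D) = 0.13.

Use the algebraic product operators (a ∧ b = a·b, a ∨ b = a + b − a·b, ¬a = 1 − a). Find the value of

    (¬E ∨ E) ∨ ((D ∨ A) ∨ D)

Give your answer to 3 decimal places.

0.943

¬E = 1 − 0.8000 = 0.2000
¬E ∨ E = a + b − a·b on (0.2000, 0.8000) = 0.8400
D ∨ A = a + b − a·b on (0.1300, 0.5300) = 0.5911
(D ∨ A) ∨ D = a + b − a·b on (0.5911, 0.1300) = 0.6443
(¬E ∨ E) ∨ ((D ∨ A) ∨ D) = a + b − a·b on (0.8400, 0.6443) = 0.9431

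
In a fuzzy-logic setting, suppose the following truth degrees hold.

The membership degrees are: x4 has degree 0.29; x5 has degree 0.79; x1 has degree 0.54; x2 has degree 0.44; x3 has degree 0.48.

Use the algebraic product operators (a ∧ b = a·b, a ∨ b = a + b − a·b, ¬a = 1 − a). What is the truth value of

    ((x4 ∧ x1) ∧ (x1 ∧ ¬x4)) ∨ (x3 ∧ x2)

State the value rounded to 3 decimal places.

x4 ∧ x1 = a·b on (0.2900, 0.5400) = 0.1566
¬x4 = 1 − 0.2900 = 0.7100
x1 ∧ ¬x4 = a·b on (0.5400, 0.7100) = 0.3834
(x4 ∧ x1) ∧ (x1 ∧ ¬x4) = a·b on (0.1566, 0.3834) = 0.0600
x3 ∧ x2 = a·b on (0.4800, 0.4400) = 0.2112
((x4 ∧ x1) ∧ (x1 ∧ ¬x4)) ∨ (x3 ∧ x2) = a + b − a·b on (0.0600, 0.2112) = 0.2586

0.259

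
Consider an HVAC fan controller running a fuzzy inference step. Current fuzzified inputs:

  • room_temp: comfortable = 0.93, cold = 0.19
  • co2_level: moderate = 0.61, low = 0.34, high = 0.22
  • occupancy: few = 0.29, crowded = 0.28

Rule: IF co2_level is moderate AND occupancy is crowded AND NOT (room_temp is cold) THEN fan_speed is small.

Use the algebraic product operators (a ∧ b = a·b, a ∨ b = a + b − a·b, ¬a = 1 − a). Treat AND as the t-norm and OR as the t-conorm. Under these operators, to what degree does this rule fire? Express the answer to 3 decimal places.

firing strength: moderate=0.61, crowded=0.28, ¬cold=1−0.19=0.81; AND[a·b] → w = 0.1383

0.138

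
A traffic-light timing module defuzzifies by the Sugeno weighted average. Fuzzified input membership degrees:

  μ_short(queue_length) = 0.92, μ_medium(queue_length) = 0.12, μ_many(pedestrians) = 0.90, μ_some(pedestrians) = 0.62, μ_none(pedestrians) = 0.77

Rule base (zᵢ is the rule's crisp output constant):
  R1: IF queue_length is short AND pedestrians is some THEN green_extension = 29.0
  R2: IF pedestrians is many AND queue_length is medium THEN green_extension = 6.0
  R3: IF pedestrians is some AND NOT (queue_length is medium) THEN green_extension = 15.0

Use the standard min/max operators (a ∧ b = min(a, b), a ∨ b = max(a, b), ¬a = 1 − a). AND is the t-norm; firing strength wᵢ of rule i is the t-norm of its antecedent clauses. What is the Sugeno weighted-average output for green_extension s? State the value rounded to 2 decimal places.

20.59

R1 (z=29.0): short=0.92, some=0.62; AND[min(a, b)] → w = 0.62
R2 (z=6.0): many=0.90, medium=0.12; AND[min(a, b)] → w = 0.12
R3 (z=15.0): some=0.62, ¬medium=1−0.12=0.88; AND[min(a, b)] → w = 0.62
Weighted average = (0.62·29.0 + 0.12·6.0 + 0.62·15.0) / (0.62 + 0.12 + 0.62)
  = 28.0000 / 1.3600 = 20.59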